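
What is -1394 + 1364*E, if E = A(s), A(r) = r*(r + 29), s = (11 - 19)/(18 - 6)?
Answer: -244426/9 ≈ -27158.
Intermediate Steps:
s = -2/3 (s = -8/12 = -8*1/12 = -2/3 ≈ -0.66667)
A(r) = r*(29 + r)
E = -170/9 (E = -2*(29 - 2/3)/3 = -2/3*85/3 = -170/9 ≈ -18.889)
-1394 + 1364*E = -1394 + 1364*(-170/9) = -1394 - 231880/9 = -244426/9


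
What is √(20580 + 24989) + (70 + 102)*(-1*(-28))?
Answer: 4816 + √45569 ≈ 5029.5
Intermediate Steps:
√(20580 + 24989) + (70 + 102)*(-1*(-28)) = √45569 + 172*28 = √45569 + 4816 = 4816 + √45569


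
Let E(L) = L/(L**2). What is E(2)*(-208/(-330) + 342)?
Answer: 28267/165 ≈ 171.32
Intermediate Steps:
E(L) = 1/L (E(L) = L/L**2 = 1/L)
E(2)*(-208/(-330) + 342) = (-208/(-330) + 342)/2 = (-208*(-1/330) + 342)/2 = (104/165 + 342)/2 = (1/2)*(56534/165) = 28267/165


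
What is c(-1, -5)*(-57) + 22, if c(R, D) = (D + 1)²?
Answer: -890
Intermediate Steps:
c(R, D) = (1 + D)²
c(-1, -5)*(-57) + 22 = (1 - 5)²*(-57) + 22 = (-4)²*(-57) + 22 = 16*(-57) + 22 = -912 + 22 = -890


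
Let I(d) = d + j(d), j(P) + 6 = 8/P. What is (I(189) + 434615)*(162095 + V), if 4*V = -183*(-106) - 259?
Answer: 27427297692385/378 ≈ 7.2559e+10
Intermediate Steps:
j(P) = -6 + 8/P
I(d) = -6 + d + 8/d (I(d) = d + (-6 + 8/d) = -6 + d + 8/d)
V = 19139/4 (V = (-183*(-106) - 259)/4 = (19398 - 259)/4 = (¼)*19139 = 19139/4 ≈ 4784.8)
(I(189) + 434615)*(162095 + V) = ((-6 + 189 + 8/189) + 434615)*(162095 + 19139/4) = ((-6 + 189 + 8*(1/189)) + 434615)*(667519/4) = ((-6 + 189 + 8/189) + 434615)*(667519/4) = (34595/189 + 434615)*(667519/4) = (82176830/189)*(667519/4) = 27427297692385/378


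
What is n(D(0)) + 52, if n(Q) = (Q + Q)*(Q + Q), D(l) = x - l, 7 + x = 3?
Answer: 116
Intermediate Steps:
x = -4 (x = -7 + 3 = -4)
D(l) = -4 - l
n(Q) = 4*Q² (n(Q) = (2*Q)*(2*Q) = 4*Q²)
n(D(0)) + 52 = 4*(-4 - 1*0)² + 52 = 4*(-4 + 0)² + 52 = 4*(-4)² + 52 = 4*16 + 52 = 64 + 52 = 116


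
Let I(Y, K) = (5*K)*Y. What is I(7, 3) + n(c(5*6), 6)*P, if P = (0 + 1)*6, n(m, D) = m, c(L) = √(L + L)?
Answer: 105 + 12*√15 ≈ 151.48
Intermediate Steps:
c(L) = √2*√L (c(L) = √(2*L) = √2*√L)
I(Y, K) = 5*K*Y
P = 6 (P = 1*6 = 6)
I(7, 3) + n(c(5*6), 6)*P = 5*3*7 + (√2*√(5*6))*6 = 105 + (√2*√30)*6 = 105 + (2*√15)*6 = 105 + 12*√15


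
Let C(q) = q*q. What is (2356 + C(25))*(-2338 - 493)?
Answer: -8439211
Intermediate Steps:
C(q) = q**2
(2356 + C(25))*(-2338 - 493) = (2356 + 25**2)*(-2338 - 493) = (2356 + 625)*(-2831) = 2981*(-2831) = -8439211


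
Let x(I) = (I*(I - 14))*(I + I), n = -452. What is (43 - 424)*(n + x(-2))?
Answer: 220980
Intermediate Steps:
x(I) = 2*I²*(-14 + I) (x(I) = (I*(-14 + I))*(2*I) = 2*I²*(-14 + I))
(43 - 424)*(n + x(-2)) = (43 - 424)*(-452 + 2*(-2)²*(-14 - 2)) = -381*(-452 + 2*4*(-16)) = -381*(-452 - 128) = -381*(-580) = 220980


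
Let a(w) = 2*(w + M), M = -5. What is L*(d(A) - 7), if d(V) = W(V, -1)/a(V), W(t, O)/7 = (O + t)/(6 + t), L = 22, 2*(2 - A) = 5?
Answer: -1652/11 ≈ -150.18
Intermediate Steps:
A = -½ (A = 2 - ½*5 = 2 - 5/2 = -½ ≈ -0.50000)
W(t, O) = 7*(O + t)/(6 + t) (W(t, O) = 7*((O + t)/(6 + t)) = 7*(O + t)/(6 + t))
a(w) = -10 + 2*w (a(w) = 2*(w - 5) = 2*(-5 + w) = -10 + 2*w)
d(V) = 7*(-1 + V)/((-10 + 2*V)*(6 + V)) (d(V) = (7*(-1 + V)/(6 + V))/(-10 + 2*V) = 7*(-1 + V)/((-10 + 2*V)*(6 + V)))
L*(d(A) - 7) = 22*(7*(-1 - ½)/(2*(-5 - ½)*(6 - ½)) - 7) = 22*((7/2)*(-3/2)/(-11/2*(11/2)) - 7) = 22*((7/2)*(-2/11)*(2/11)*(-3/2) - 7) = 22*(21/121 - 7) = 22*(-826/121) = -1652/11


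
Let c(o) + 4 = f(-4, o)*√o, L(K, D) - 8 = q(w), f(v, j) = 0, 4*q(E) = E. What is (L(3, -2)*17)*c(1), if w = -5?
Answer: -459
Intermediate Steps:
q(E) = E/4
L(K, D) = 27/4 (L(K, D) = 8 + (¼)*(-5) = 8 - 5/4 = 27/4)
c(o) = -4 (c(o) = -4 + 0*√o = -4 + 0 = -4)
(L(3, -2)*17)*c(1) = ((27/4)*17)*(-4) = (459/4)*(-4) = -459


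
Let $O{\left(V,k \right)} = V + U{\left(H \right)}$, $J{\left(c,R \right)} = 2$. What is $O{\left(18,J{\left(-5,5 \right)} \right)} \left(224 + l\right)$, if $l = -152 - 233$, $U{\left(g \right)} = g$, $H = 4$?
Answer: $-3542$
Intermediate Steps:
$O{\left(V,k \right)} = 4 + V$ ($O{\left(V,k \right)} = V + 4 = 4 + V$)
$l = -385$
$O{\left(18,J{\left(-5,5 \right)} \right)} \left(224 + l\right) = \left(4 + 18\right) \left(224 - 385\right) = 22 \left(-161\right) = -3542$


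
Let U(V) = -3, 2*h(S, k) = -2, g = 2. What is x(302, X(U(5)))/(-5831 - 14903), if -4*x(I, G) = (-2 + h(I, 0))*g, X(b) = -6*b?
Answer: -3/41468 ≈ -7.2345e-5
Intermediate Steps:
h(S, k) = -1 (h(S, k) = (1/2)*(-2) = -1)
x(I, G) = 3/2 (x(I, G) = -(-2 - 1)*2/4 = -(-3)*2/4 = -1/4*(-6) = 3/2)
x(302, X(U(5)))/(-5831 - 14903) = 3/(2*(-5831 - 14903)) = (3/2)/(-20734) = (3/2)*(-1/20734) = -3/41468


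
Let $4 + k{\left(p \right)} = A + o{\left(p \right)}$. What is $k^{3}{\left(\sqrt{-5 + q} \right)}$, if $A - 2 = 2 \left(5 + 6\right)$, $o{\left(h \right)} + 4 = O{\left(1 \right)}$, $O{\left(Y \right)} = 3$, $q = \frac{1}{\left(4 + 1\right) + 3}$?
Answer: $6859$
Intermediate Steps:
$q = \frac{1}{8}$ ($q = \frac{1}{5 + 3} = \frac{1}{8} \approx 0.125$)
$o{\left(h \right)} = -1$ ($o{\left(h \right)} = -4 + 3 = -1$)
$A = 24$ ($A = 2 + 2 \left(5 + 6\right) = 2 + 2 \cdot 11 = 2 + 22 = 24$)
$k{\left(p \right)} = 19$ ($k{\left(p \right)} = -4 + \left(24 - 1\right) = -4 + 23 = 19$)
$k^{3}{\left(\sqrt{-5 + q} \right)} = 19^{3} = 6859$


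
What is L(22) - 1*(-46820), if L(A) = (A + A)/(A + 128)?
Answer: 3511522/75 ≈ 46820.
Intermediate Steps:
L(A) = 2*A/(128 + A) (L(A) = (2*A)/(128 + A) = 2*A/(128 + A))
L(22) - 1*(-46820) = 2*22/(128 + 22) - 1*(-46820) = 2*22/150 + 46820 = 2*22*(1/150) + 46820 = 22/75 + 46820 = 3511522/75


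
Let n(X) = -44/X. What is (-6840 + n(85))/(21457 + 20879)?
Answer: -145361/899640 ≈ -0.16158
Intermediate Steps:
(-6840 + n(85))/(21457 + 20879) = (-6840 - 44/85)/(21457 + 20879) = (-6840 - 44*1/85)/42336 = (-6840 - 44/85)*(1/42336) = -581444/85*1/42336 = -145361/899640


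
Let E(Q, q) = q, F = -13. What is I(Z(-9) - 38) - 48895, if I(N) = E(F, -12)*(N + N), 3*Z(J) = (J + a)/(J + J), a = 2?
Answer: -431875/9 ≈ -47986.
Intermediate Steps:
Z(J) = (2 + J)/(6*J) (Z(J) = ((J + 2)/(J + J))/3 = ((2 + J)/((2*J)))/3 = ((2 + J)*(1/(2*J)))/3 = ((2 + J)/(2*J))/3 = (2 + J)/(6*J))
I(N) = -24*N (I(N) = -12*(N + N) = -24*N)
I(Z(-9) - 38) - 48895 = -24*((⅙)*(2 - 9)/(-9) - 38) - 48895 = -24*((⅙)*(-⅑)*(-7) - 38) - 48895 = -24*(7/54 - 38) - 48895 = -24*(-2045/54) - 48895 = 8180/9 - 48895 = -431875/9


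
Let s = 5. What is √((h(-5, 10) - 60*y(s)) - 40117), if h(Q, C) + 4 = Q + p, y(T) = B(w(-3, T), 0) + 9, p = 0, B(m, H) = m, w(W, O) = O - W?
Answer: I*√41146 ≈ 202.84*I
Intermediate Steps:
y(T) = 12 + T (y(T) = (T - 1*(-3)) + 9 = (T + 3) + 9 = (3 + T) + 9 = 12 + T)
h(Q, C) = -4 + Q (h(Q, C) = -4 + (Q + 0) = -4 + Q)
√((h(-5, 10) - 60*y(s)) - 40117) = √(((-4 - 5) - 60*(12 + 5)) - 40117) = √((-9 - 60*17) - 40117) = √((-9 - 1020) - 40117) = √(-1029 - 40117) = √(-41146) = I*√41146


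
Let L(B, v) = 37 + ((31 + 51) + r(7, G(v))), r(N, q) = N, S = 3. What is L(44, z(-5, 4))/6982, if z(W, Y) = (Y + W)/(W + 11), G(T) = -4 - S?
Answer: 63/3491 ≈ 0.018046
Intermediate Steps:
G(T) = -7 (G(T) = -4 - 1*3 = -4 - 3 = -7)
z(W, Y) = (W + Y)/(11 + W)
L(B, v) = 126 (L(B, v) = 37 + ((31 + 51) + 7) = 37 + (82 + 7) = 37 + 89 = 126)
L(44, z(-5, 4))/6982 = 126/6982 = 126*(1/6982) = 63/3491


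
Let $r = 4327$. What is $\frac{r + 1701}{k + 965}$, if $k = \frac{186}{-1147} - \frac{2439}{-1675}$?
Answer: $\frac{8490575}{1361047} \approx 6.2383$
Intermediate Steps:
$k = \frac{80193}{61975}$ ($k = 186 \left(- \frac{1}{1147}\right) - - \frac{2439}{1675} = - \frac{6}{37} + \frac{2439}{1675} = \frac{80193}{61975} \approx 1.294$)
$\frac{r + 1701}{k + 965} = \frac{4327 + 1701}{\frac{80193}{61975} + 965} = \frac{6028}{\frac{59886068}{61975}} = 6028 \cdot \frac{61975}{59886068} = \frac{8490575}{1361047}$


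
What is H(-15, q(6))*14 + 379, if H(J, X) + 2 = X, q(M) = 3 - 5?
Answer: 323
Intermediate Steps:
q(M) = -2
H(J, X) = -2 + X
H(-15, q(6))*14 + 379 = (-2 - 2)*14 + 379 = -4*14 + 379 = -56 + 379 = 323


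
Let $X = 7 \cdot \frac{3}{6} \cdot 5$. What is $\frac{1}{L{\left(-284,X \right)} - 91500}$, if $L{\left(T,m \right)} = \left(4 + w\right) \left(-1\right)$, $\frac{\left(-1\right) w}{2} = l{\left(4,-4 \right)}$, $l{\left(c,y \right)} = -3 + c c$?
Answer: $- \frac{1}{91478} \approx -1.0932 \cdot 10^{-5}$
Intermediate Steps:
$l{\left(c,y \right)} = -3 + c^{2}$
$w = -26$ ($w = - 2 \left(-3 + 4^{2}\right) = - 2 \left(-3 + 16\right) = \left(-2\right) 13 = -26$)
$X = \frac{35}{2}$ ($X = 7 \cdot 3 \cdot \frac{1}{6} \cdot 5 = 7 \cdot \frac{1}{2} \cdot 5 = \frac{7}{2} \cdot 5 = \frac{35}{2} \approx 17.5$)
$L{\left(T,m \right)} = 22$ ($L{\left(T,m \right)} = \left(4 - 26\right) \left(-1\right) = \left(-22\right) \left(-1\right) = 22$)
$\frac{1}{L{\left(-284,X \right)} - 91500} = \frac{1}{22 - 91500} = \frac{1}{-91478} = - \frac{1}{91478}$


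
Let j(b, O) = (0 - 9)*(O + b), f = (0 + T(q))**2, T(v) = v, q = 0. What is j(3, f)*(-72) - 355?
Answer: 1589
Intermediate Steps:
f = 0 (f = (0 + 0)**2 = 0**2 = 0)
j(b, O) = -9*O - 9*b (j(b, O) = -9*(O + b) = -9*O - 9*b)
j(3, f)*(-72) - 355 = (-9*0 - 9*3)*(-72) - 355 = (0 - 27)*(-72) - 355 = -27*(-72) - 355 = 1944 - 355 = 1589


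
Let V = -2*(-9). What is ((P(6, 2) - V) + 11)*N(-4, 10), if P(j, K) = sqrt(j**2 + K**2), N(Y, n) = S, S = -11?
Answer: 77 - 22*sqrt(10) ≈ 7.4299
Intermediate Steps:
N(Y, n) = -11
V = 18
P(j, K) = sqrt(K**2 + j**2)
((P(6, 2) - V) + 11)*N(-4, 10) = ((sqrt(2**2 + 6**2) - 1*18) + 11)*(-11) = ((sqrt(4 + 36) - 18) + 11)*(-11) = ((sqrt(40) - 18) + 11)*(-11) = ((2*sqrt(10) - 18) + 11)*(-11) = ((-18 + 2*sqrt(10)) + 11)*(-11) = (-7 + 2*sqrt(10))*(-11) = 77 - 22*sqrt(10)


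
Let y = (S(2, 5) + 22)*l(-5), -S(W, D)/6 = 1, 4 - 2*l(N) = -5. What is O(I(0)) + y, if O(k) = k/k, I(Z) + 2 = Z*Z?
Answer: 73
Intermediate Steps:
l(N) = 9/2 (l(N) = 2 - ½*(-5) = 2 + 5/2 = 9/2)
S(W, D) = -6 (S(W, D) = -6*1 = -6)
I(Z) = -2 + Z² (I(Z) = -2 + Z*Z = -2 + Z²)
y = 72 (y = (-6 + 22)*(9/2) = 16*(9/2) = 72)
O(k) = 1
O(I(0)) + y = 1 + 72 = 73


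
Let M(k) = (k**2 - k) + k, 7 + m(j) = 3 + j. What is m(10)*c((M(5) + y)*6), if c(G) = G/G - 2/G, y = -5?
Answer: 59/10 ≈ 5.9000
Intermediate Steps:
m(j) = -4 + j (m(j) = -7 + (3 + j) = -4 + j)
M(k) = k**2
c(G) = 1 - 2/G
m(10)*c((M(5) + y)*6) = (-4 + 10)*((-2 + (5**2 - 5)*6)/(((5**2 - 5)*6))) = 6*((-2 + (25 - 5)*6)/(((25 - 5)*6))) = 6*((-2 + 20*6)/((20*6))) = 6*((-2 + 120)/120) = 6*((1/120)*118) = 6*(59/60) = 59/10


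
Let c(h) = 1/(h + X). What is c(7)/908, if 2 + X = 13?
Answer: 1/16344 ≈ 6.1185e-5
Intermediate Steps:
X = 11 (X = -2 + 13 = 11)
c(h) = 1/(11 + h) (c(h) = 1/(h + 11) = 1/(11 + h))
c(7)/908 = 1/((11 + 7)*908) = (1/908)/18 = (1/18)*(1/908) = 1/16344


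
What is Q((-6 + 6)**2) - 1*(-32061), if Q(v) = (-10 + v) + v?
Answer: 32051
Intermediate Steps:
Q(v) = -10 + 2*v
Q((-6 + 6)**2) - 1*(-32061) = (-10 + 2*(-6 + 6)**2) - 1*(-32061) = (-10 + 2*0**2) + 32061 = (-10 + 2*0) + 32061 = (-10 + 0) + 32061 = -10 + 32061 = 32051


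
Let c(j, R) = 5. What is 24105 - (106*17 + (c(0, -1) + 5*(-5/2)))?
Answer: 44621/2 ≈ 22311.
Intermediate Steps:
24105 - (106*17 + (c(0, -1) + 5*(-5/2))) = 24105 - (106*17 + (5 + 5*(-5/2))) = 24105 - (1802 + (5 + 5*(-5*1/2))) = 24105 - (1802 + (5 + 5*(-5/2))) = 24105 - (1802 + (5 - 25/2)) = 24105 - (1802 - 15/2) = 24105 - 1*3589/2 = 24105 - 3589/2 = 44621/2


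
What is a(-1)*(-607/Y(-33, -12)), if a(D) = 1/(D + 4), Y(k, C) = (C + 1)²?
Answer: -607/363 ≈ -1.6722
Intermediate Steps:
Y(k, C) = (1 + C)²
a(D) = 1/(4 + D)
a(-1)*(-607/Y(-33, -12)) = (-607/(1 - 12)²)/(4 - 1) = (-607/((-11)²))/3 = (-607/121)/3 = (-607*1/121)/3 = (⅓)*(-607/121) = -607/363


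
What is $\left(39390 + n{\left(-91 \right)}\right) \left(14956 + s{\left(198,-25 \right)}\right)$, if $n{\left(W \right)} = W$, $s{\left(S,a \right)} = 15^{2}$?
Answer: $596598119$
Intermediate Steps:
$s{\left(S,a \right)} = 225$
$\left(39390 + n{\left(-91 \right)}\right) \left(14956 + s{\left(198,-25 \right)}\right) = \left(39390 - 91\right) \left(14956 + 225\right) = 39299 \cdot 15181 = 596598119$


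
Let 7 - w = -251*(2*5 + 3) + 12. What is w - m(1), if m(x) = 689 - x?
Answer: 2570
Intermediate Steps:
w = 3258 (w = 7 - (-251*(2*5 + 3) + 12) = 7 - (-251*(10 + 3) + 12) = 7 - (-251*13 + 12) = 7 - (-3263 + 12) = 7 - 1*(-3251) = 7 + 3251 = 3258)
w - m(1) = 3258 - (689 - 1*1) = 3258 - (689 - 1) = 3258 - 1*688 = 3258 - 688 = 2570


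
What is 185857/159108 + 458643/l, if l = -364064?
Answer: -1327481899/14481373728 ≈ -0.091668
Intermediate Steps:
185857/159108 + 458643/l = 185857/159108 + 458643/(-364064) = 185857*(1/159108) + 458643*(-1/364064) = 185857/159108 - 458643/364064 = -1327481899/14481373728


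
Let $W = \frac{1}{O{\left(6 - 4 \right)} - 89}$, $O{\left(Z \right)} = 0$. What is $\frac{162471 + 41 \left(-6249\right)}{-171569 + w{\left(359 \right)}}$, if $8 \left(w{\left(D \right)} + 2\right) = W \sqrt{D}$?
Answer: $\frac{8153039623331712}{14922711826736345} - \frac{66741456 \sqrt{359}}{14922711826736345} \approx 0.54635$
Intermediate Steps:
$W = - \frac{1}{89}$ ($W = \frac{1}{0 - 89} = \frac{1}{-89} = - \frac{1}{89} \approx -0.011236$)
$w{\left(D \right)} = -2 - \frac{\sqrt{D}}{712}$ ($w{\left(D \right)} = -2 + \frac{\left(- \frac{1}{89}\right) \sqrt{D}}{8} = -2 - \frac{\sqrt{D}}{712}$)
$\frac{162471 + 41 \left(-6249\right)}{-171569 + w{\left(359 \right)}} = \frac{162471 + 41 \left(-6249\right)}{-171569 - \left(2 + \frac{\sqrt{359}}{712}\right)} = \frac{162471 - 256209}{-171571 - \frac{\sqrt{359}}{712}} = - \frac{93738}{-171571 - \frac{\sqrt{359}}{712}}$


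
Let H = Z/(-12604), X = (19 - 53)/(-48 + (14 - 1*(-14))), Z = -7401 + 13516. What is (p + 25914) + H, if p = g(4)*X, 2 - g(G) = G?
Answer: 1632855437/63020 ≈ 25910.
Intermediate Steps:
Z = 6115
g(G) = 2 - G
X = 17/10 (X = -34/(-48 + (14 + 14)) = -34/(-48 + 28) = -34/(-20) = -34*(-1/20) = 17/10 ≈ 1.7000)
H = -6115/12604 (H = 6115/(-12604) = 6115*(-1/12604) = -6115/12604 ≈ -0.48516)
p = -17/5 (p = (2 - 1*4)*(17/10) = (2 - 4)*(17/10) = -2*17/10 = -17/5 ≈ -3.4000)
(p + 25914) + H = (-17/5 + 25914) - 6115/12604 = 129553/5 - 6115/12604 = 1632855437/63020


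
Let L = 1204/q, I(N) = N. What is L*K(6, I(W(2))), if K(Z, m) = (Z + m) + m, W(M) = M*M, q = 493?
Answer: 16856/493 ≈ 34.191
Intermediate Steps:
W(M) = M**2
K(Z, m) = Z + 2*m
L = 1204/493 ≈ 2.4422
L*K(6, I(W(2))) = 1204*(6 + 2*2**2)/493 = 1204*(6 + 2*4)/493 = 1204*(6 + 8)/493 = (1204/493)*14 = 16856/493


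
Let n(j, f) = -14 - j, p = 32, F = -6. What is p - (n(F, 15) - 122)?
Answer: 162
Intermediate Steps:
p - (n(F, 15) - 122) = 32 - ((-14 - 1*(-6)) - 122) = 32 - ((-14 + 6) - 122) = 32 - (-8 - 122) = 32 - 1*(-130) = 32 + 130 = 162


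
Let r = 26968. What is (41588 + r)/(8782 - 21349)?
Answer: -22852/4189 ≈ -5.4552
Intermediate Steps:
(41588 + r)/(8782 - 21349) = (41588 + 26968)/(8782 - 21349) = 68556/(-12567) = 68556*(-1/12567) = -22852/4189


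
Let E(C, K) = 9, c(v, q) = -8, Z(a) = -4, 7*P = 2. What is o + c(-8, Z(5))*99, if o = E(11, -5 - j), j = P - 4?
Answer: -783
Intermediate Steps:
P = 2/7 (P = (⅐)*2 = 2/7 ≈ 0.28571)
j = -26/7 (j = 2/7 - 4 = -26/7 ≈ -3.7143)
o = 9
o + c(-8, Z(5))*99 = 9 - 8*99 = 9 - 792 = -783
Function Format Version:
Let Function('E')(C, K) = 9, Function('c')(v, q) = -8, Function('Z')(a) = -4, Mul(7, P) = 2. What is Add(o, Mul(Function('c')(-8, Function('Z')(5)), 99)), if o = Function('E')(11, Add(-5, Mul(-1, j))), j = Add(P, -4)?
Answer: -783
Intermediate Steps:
P = Rational(2, 7) (P = Mul(Rational(1, 7), 2) = Rational(2, 7) ≈ 0.28571)
j = Rational(-26, 7) (j = Add(Rational(2, 7), -4) = Rational(-26, 7) ≈ -3.7143)
o = 9
Add(o, Mul(Function('c')(-8, Function('Z')(5)), 99)) = Add(9, Mul(-8, 99)) = Add(9, -792) = -783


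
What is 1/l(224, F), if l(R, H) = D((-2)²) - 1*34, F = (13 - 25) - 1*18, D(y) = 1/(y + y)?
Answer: -8/271 ≈ -0.029520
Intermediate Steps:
D(y) = 1/(2*y)
F = -30 (F = -12 - 18 = -30)
l(R, H) = -271/8 (l(R, H) = 1/(2*((-2)²)) - 1*34 = (½)/4 - 34 = (½)*(¼) - 34 = ⅛ - 34 = -271/8)
1/l(224, F) = 1/(-271/8) = -8/271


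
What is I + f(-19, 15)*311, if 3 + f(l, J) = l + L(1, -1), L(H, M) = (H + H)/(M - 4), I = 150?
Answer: -34082/5 ≈ -6816.4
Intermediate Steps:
L(H, M) = 2*H/(-4 + M) (L(H, M) = (2*H)/(-4 + M) = 2*H/(-4 + M))
f(l, J) = -17/5 + l (f(l, J) = -3 + (l + 2*1/(-4 - 1)) = -3 + (l + 2*1/(-5)) = -3 + (l + 2*1*(-1/5)) = -3 + (l - 2/5) = -3 + (-2/5 + l) = -17/5 + l)
I + f(-19, 15)*311 = 150 + (-17/5 - 19)*311 = 150 - 112/5*311 = 150 - 34832/5 = -34082/5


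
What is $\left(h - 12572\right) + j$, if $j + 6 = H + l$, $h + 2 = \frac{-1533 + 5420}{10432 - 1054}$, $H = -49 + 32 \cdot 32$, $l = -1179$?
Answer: $- \frac{119884465}{9378} \approx -12784.0$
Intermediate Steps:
$H = 975$ ($H = -49 + 1024 = 975$)
$h = - \frac{14869}{9378}$ ($h = -2 + \frac{-1533 + 5420}{10432 - 1054} = -2 + \frac{3887}{9378} = - \frac{14869}{9378} \approx -1.5855$)
$j = -210$ ($j = -6 + \left(975 - 1179\right) = -6 - 204 = -210$)
$\left(h - 12572\right) + j = \left(- \frac{14869}{9378} - 12572\right) - 210 = - \frac{117915085}{9378} - 210 = - \frac{119884465}{9378}$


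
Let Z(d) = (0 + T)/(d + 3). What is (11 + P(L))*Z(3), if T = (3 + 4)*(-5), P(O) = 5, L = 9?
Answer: -280/3 ≈ -93.333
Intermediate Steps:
T = -35 (T = 7*(-5) = -35)
Z(d) = -35/(3 + d) (Z(d) = (0 - 35)/(d + 3) = -35/(3 + d))
(11 + P(L))*Z(3) = (11 + 5)*(-35/(3 + 3)) = 16*(-35/6) = -280/3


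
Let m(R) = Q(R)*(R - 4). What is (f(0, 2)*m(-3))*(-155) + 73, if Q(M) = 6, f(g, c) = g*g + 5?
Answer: 32623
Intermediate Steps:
f(g, c) = 5 + g² (f(g, c) = g² + 5 = 5 + g²)
m(R) = -24 + 6*R (m(R) = 6*(R - 4) = 6*(-4 + R) = -24 + 6*R)
(f(0, 2)*m(-3))*(-155) + 73 = ((5 + 0²)*(-24 + 6*(-3)))*(-155) + 73 = ((5 + 0)*(-24 - 18))*(-155) + 73 = (5*(-42))*(-155) + 73 = -210*(-155) + 73 = 32550 + 73 = 32623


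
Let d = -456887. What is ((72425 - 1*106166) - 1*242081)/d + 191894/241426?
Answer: 77132238075/55152200431 ≈ 1.3985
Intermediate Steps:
((72425 - 1*106166) - 1*242081)/d + 191894/241426 = ((72425 - 1*106166) - 1*242081)/(-456887) + 191894/241426 = ((72425 - 106166) - 242081)*(-1/456887) + 191894*(1/241426) = (-33741 - 242081)*(-1/456887) + 95947/120713 = -275822*(-1/456887) + 95947/120713 = 275822/456887 + 95947/120713 = 77132238075/55152200431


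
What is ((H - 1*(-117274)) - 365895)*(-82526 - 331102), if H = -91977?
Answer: 140880869544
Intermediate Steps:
((H - 1*(-117274)) - 365895)*(-82526 - 331102) = ((-91977 - 1*(-117274)) - 365895)*(-82526 - 331102) = ((-91977 + 117274) - 365895)*(-413628) = (25297 - 365895)*(-413628) = -340598*(-413628) = 140880869544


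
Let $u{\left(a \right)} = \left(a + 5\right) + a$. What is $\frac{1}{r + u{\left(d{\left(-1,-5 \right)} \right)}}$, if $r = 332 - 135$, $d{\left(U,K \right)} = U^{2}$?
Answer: $\frac{1}{204} \approx 0.004902$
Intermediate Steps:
$u{\left(a \right)} = 5 + 2 a$ ($u{\left(a \right)} = \left(5 + a\right) + a = 5 + 2 a$)
$r = 197$ ($r = 332 - 135 = 197$)
$\frac{1}{r + u{\left(d{\left(-1,-5 \right)} \right)}} = \frac{1}{197 + \left(5 + 2 \left(-1\right)^{2}\right)} = \frac{1}{197 + \left(5 + 2 \cdot 1\right)} = \frac{1}{197 + \left(5 + 2\right)} = \frac{1}{197 + 7} = \frac{1}{204}$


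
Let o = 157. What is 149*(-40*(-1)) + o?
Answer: 6117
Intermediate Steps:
149*(-40*(-1)) + o = 149*(-40*(-1)) + 157 = 149*40 + 157 = 5960 + 157 = 6117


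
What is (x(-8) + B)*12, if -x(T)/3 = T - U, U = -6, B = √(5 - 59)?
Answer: 72 + 36*I*√6 ≈ 72.0 + 88.182*I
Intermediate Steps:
B = 3*I*√6 (B = √(-54) = 3*I*√6 ≈ 7.3485*I)
x(T) = -18 - 3*T (x(T) = -3*(T - 1*(-6)) = -3*(T + 6) = -3*(6 + T) = -18 - 3*T)
(x(-8) + B)*12 = ((-18 - 3*(-8)) + 3*I*√6)*12 = ((-18 + 24) + 3*I*√6)*12 = (6 + 3*I*√6)*12 = 72 + 36*I*√6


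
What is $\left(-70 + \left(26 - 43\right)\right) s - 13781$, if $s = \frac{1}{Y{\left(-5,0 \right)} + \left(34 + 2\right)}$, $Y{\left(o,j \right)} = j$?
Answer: $- \frac{165401}{12} \approx -13783.0$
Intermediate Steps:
$s = \frac{1}{36}$ ($s = \frac{1}{0 + \left(34 + 2\right)} = \frac{1}{0 + 36} = \frac{1}{36} \approx 0.027778$)
$\left(-70 + \left(26 - 43\right)\right) s - 13781 = \left(-70 + \left(26 - 43\right)\right) \frac{1}{36} - 13781 = \left(-70 - 17\right) \frac{1}{36} - 13781 = \left(-87\right) \frac{1}{36} - 13781 = - \frac{29}{12} - 13781 = - \frac{165401}{12}$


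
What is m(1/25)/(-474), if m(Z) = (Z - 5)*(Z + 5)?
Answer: 2604/49375 ≈ 0.052739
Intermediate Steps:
m(Z) = (-5 + Z)*(5 + Z)
m(1/25)/(-474) = (-25 + (1/25)**2)/(-474) = (-25 + (1/25)**2)*(-1/474) = (-25 + 1/625)*(-1/474) = -15624/625*(-1/474) = 2604/49375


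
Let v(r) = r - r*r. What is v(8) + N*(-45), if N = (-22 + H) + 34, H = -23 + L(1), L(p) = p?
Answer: 394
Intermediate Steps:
H = -22 (H = -23 + 1 = -22)
v(r) = r - r²
N = -10 (N = (-22 - 22) + 34 = -44 + 34 = -10)
v(8) + N*(-45) = 8*(1 - 1*8) - 10*(-45) = 8*(1 - 8) + 450 = 8*(-7) + 450 = -56 + 450 = 394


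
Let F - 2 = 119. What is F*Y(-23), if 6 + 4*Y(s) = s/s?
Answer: -605/4 ≈ -151.25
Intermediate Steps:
F = 121 (F = 2 + 119 = 121)
Y(s) = -5/4 (Y(s) = -3/2 + (s/s)/4 = -3/2 + (¼)*1 = -3/2 + ¼ = -5/4)
F*Y(-23) = 121*(-5/4) = -605/4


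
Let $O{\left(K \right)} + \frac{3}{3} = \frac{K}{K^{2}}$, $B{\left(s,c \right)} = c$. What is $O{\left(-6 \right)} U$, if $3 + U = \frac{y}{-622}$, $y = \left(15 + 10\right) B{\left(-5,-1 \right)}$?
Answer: $\frac{12887}{3732} \approx 3.4531$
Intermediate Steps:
$y = -25$ ($y = \left(15 + 10\right) \left(-1\right) = 25 \left(-1\right) = -25$)
$U = - \frac{1841}{622}$ ($U = -3 - \frac{25}{-622} = -3 - - \frac{25}{622} = -3 + \frac{25}{622} = - \frac{1841}{622} \approx -2.9598$)
$O{\left(K \right)} = -1 + \frac{1}{K}$ ($O{\left(K \right)} = -1 + \frac{K}{K^{2}} = -1 + \frac{1}{K}$)
$O{\left(-6 \right)} U = \frac{1 - -6}{-6} \left(- \frac{1841}{622}\right) = - \frac{1 + 6}{6} \left(- \frac{1841}{622}\right) = \left(- \frac{1}{6}\right) 7 \left(- \frac{1841}{622}\right) = \left(- \frac{7}{6}\right) \left(- \frac{1841}{622}\right) = \frac{12887}{3732}$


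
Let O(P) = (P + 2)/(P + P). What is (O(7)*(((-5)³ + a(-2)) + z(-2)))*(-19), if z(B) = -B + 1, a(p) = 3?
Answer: 2907/2 ≈ 1453.5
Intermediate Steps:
z(B) = 1 - B
O(P) = (2 + P)/(2*P) (O(P) = (2 + P)/((2*P)) = (2 + P)*(1/(2*P)) = (2 + P)/(2*P))
(O(7)*(((-5)³ + a(-2)) + z(-2)))*(-19) = (((½)*(2 + 7)/7)*(((-5)³ + 3) + (1 - 1*(-2))))*(-19) = (((½)*(⅐)*9)*((-125 + 3) + (1 + 2)))*(-19) = (9*(-122 + 3)/14)*(-19) = ((9/14)*(-119))*(-19) = -153/2*(-19) = 2907/2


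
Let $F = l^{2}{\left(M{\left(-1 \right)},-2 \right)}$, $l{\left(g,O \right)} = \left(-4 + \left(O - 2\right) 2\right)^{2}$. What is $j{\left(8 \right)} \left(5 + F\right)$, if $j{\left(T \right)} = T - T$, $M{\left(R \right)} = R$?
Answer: $0$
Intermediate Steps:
$l{\left(g,O \right)} = \left(-8 + 2 O\right)^{2}$ ($l{\left(g,O \right)} = \left(-4 + \left(-2 + O\right) 2\right)^{2} = \left(-4 + \left(-4 + 2 O\right)\right)^{2} = \left(-8 + 2 O\right)^{2}$)
$j{\left(T \right)} = 0$
$F = 20736$ ($F = \left(4 \left(-4 - 2\right)^{2}\right)^{2} = \left(4 \left(-6\right)^{2}\right)^{2} = \left(4 \cdot 36\right)^{2} = 144^{2} = 20736$)
$j{\left(8 \right)} \left(5 + F\right) = 0 \left(5 + 20736\right) = 0 \cdot 20741 = 0$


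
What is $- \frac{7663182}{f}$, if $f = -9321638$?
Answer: $\frac{3831591}{4660819} \approx 0.82209$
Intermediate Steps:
$- \frac{7663182}{f} = - \frac{7663182}{-9321638} = \left(-7663182\right) \left(- \frac{1}{9321638}\right) = \frac{3831591}{4660819}$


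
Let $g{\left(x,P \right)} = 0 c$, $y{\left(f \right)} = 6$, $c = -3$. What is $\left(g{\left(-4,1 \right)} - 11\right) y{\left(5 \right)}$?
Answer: $-66$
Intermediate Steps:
$g{\left(x,P \right)} = 0$ ($g{\left(x,P \right)} = 0 \left(-3\right) = 0$)
$\left(g{\left(-4,1 \right)} - 11\right) y{\left(5 \right)} = \left(0 - 11\right) 6 = \left(-11\right) 6 = -66$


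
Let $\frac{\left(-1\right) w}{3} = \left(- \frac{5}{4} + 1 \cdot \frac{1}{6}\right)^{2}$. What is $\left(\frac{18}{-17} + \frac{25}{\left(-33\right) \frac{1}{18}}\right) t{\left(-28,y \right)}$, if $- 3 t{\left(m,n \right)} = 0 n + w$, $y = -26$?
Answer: $- \frac{38701}{2244} \approx -17.246$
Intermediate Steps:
$w = - \frac{169}{48}$ ($w = - 3 \left(- \frac{5}{4} + 1 \cdot \frac{1}{6}\right)^{2} = - 3 \left(\left(-5\right) \frac{1}{4} + 1 \cdot \frac{1}{6}\right)^{2} = - 3 \left(- \frac{5}{4} + \frac{1}{6}\right)^{2} = - 3 \left(- \frac{13}{12}\right)^{2} = \left(-3\right) \frac{169}{144} = - \frac{169}{48} \approx -3.5208$)
$t{\left(m,n \right)} = \frac{169}{144}$ ($t{\left(m,n \right)} = - \frac{0 n - \frac{169}{48}}{3} = - \frac{0 - \frac{169}{48}}{3} = \left(- \frac{1}{3}\right) \left(- \frac{169}{48}\right) = \frac{169}{144}$)
$\left(\frac{18}{-17} + \frac{25}{\left(-33\right) \frac{1}{18}}\right) t{\left(-28,y \right)} = \left(\frac{18}{-17} + \frac{25}{\left(-33\right) \frac{1}{18}}\right) \frac{169}{144} = \left(18 \left(- \frac{1}{17}\right) + \frac{25}{\left(-33\right) \frac{1}{18}}\right) \frac{169}{144} = \left(- \frac{18}{17} + \frac{25}{- \frac{11}{6}}\right) \frac{169}{144} = \left(- \frac{18}{17} + 25 \left(- \frac{6}{11}\right)\right) \frac{169}{144} = \left(- \frac{18}{17} - \frac{150}{11}\right) \frac{169}{144} = \left(- \frac{2748}{187}\right) \frac{169}{144} = - \frac{38701}{2244}$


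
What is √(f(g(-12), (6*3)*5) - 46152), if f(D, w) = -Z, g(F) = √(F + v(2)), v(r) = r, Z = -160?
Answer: 2*I*√11498 ≈ 214.46*I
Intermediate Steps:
g(F) = √(2 + F) (g(F) = √(F + 2) = √(2 + F))
f(D, w) = 160 (f(D, w) = -1*(-160) = 160)
√(f(g(-12), (6*3)*5) - 46152) = √(160 - 46152) = √(-45992) = 2*I*√11498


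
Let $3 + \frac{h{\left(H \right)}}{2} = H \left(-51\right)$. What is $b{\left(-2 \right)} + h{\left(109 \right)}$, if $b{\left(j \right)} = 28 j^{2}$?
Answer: $-11012$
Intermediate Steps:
$h{\left(H \right)} = -6 - 102 H$ ($h{\left(H \right)} = -6 + 2 H \left(-51\right) = -6 + 2 \left(- 51 H\right) = -6 - 102 H$)
$b{\left(-2 \right)} + h{\left(109 \right)} = 28 \left(-2\right)^{2} - 11124 = 28 \cdot 4 - 11124 = 112 - 11124 = -11012$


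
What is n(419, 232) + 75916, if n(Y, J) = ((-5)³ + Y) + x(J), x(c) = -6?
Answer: 76204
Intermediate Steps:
n(Y, J) = -131 + Y (n(Y, J) = ((-5)³ + Y) - 6 = (-125 + Y) - 6 = -131 + Y)
n(419, 232) + 75916 = (-131 + 419) + 75916 = 288 + 75916 = 76204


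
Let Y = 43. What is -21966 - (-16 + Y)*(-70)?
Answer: -20076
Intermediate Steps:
-21966 - (-16 + Y)*(-70) = -21966 - (-16 + 43)*(-70) = -21966 - 27*(-70) = -21966 - 1*(-1890) = -21966 + 1890 = -20076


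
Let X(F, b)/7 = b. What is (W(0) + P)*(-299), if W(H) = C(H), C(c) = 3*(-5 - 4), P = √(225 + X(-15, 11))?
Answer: 8073 - 299*√302 ≈ 2876.9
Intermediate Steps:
X(F, b) = 7*b
P = √302 (P = √(225 + 7*11) = √(225 + 77) = √302 ≈ 17.378)
C(c) = -27 (C(c) = 3*(-9) = -27)
W(H) = -27
(W(0) + P)*(-299) = (-27 + √302)*(-299) = 8073 - 299*√302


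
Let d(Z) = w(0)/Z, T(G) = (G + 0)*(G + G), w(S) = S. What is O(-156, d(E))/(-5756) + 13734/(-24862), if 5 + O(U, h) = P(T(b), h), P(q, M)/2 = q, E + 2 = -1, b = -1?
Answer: -39514021/71552836 ≈ -0.55224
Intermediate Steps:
E = -3 (E = -2 - 1 = -3)
T(G) = 2*G² (T(G) = G*(2*G) = 2*G²)
P(q, M) = 2*q
d(Z) = 0 (d(Z) = 0/Z = 0)
O(U, h) = -1 (O(U, h) = -5 + 2*(2*(-1)²) = -5 + 2*(2*1) = -5 + 2*2 = -5 + 4 = -1)
O(-156, d(E))/(-5756) + 13734/(-24862) = -1/(-5756) + 13734/(-24862) = -1*(-1/5756) + 13734*(-1/24862) = 1/5756 - 6867/12431 = -39514021/71552836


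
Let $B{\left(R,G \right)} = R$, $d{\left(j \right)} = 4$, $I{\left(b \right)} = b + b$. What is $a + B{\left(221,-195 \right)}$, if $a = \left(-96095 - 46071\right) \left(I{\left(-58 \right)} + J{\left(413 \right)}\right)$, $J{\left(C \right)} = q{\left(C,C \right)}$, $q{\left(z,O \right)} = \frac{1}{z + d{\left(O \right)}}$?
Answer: $\frac{6876803743}{417} \approx 1.6491 \cdot 10^{7}$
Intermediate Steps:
$I{\left(b \right)} = 2 b$
$q{\left(z,O \right)} = \frac{1}{4 + z}$ ($q{\left(z,O \right)} = \frac{1}{z + 4} = \frac{1}{4 + z}$)
$J{\left(C \right)} = \frac{1}{4 + C}$
$a = \frac{6876711586}{417}$ ($a = \left(-96095 - 46071\right) \left(2 \left(-58\right) + \frac{1}{4 + 413}\right) = - 142166 \left(-116 + \frac{1}{417}\right) = \left(-142166\right) \left(- \frac{48371}{417}\right) = \frac{6876711586}{417} \approx 1.6491 \cdot 10^{7}$)
$a + B{\left(221,-195 \right)} = \frac{6876711586}{417} + 221 = \frac{6876803743}{417}$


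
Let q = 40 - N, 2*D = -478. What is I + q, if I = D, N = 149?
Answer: -348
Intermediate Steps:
D = -239 (D = (1/2)*(-478) = -239)
I = -239
q = -109 (q = 40 - 1*149 = 40 - 149 = -109)
I + q = -239 - 109 = -348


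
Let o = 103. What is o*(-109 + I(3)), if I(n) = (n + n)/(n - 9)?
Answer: -11330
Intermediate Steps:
I(n) = 2*n/(-9 + n) (I(n) = (2*n)/(-9 + n) = 2*n/(-9 + n))
o*(-109 + I(3)) = 103*(-109 + 2*3/(-9 + 3)) = 103*(-109 + 2*3/(-6)) = 103*(-109 + 2*3*(-1/6)) = 103*(-109 - 1) = 103*(-110) = -11330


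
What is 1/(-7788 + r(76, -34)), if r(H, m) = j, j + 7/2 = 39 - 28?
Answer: -2/15561 ≈ -0.00012853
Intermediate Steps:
j = 15/2 (j = -7/2 + (39 - 28) = -7/2 + 11 = 15/2 ≈ 7.5000)
r(H, m) = 15/2
1/(-7788 + r(76, -34)) = 1/(-7788 + 15/2) = 1/(-15561/2) = -2/15561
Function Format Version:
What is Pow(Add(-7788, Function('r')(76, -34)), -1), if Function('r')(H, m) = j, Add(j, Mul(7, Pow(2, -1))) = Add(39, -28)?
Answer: Rational(-2, 15561) ≈ -0.00012853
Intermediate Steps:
j = Rational(15, 2) (j = Add(Rational(-7, 2), Add(39, -28)) = Add(Rational(-7, 2), 11) = Rational(15, 2) ≈ 7.5000)
Function('r')(H, m) = Rational(15, 2)
Pow(Add(-7788, Function('r')(76, -34)), -1) = Pow(Add(-7788, Rational(15, 2)), -1) = Pow(Rational(-15561, 2), -1) = Rational(-2, 15561)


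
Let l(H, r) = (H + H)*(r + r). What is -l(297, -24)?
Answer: 28512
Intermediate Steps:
l(H, r) = 4*H*r (l(H, r) = (2*H)*(2*r) = 4*H*r)
-l(297, -24) = -4*297*(-24) = -1*(-28512) = 28512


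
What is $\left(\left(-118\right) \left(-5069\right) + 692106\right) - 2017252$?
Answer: $-727004$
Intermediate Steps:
$\left(\left(-118\right) \left(-5069\right) + 692106\right) - 2017252 = \left(598142 + 692106\right) - 2017252 = 1290248 - 2017252 = -727004$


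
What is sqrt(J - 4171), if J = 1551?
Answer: 2*I*sqrt(655) ≈ 51.186*I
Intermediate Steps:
sqrt(J - 4171) = sqrt(1551 - 4171) = sqrt(-2620) = 2*I*sqrt(655)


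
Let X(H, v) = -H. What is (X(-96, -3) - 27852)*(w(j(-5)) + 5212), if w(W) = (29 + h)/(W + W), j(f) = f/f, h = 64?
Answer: -145954926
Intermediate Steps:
j(f) = 1
w(W) = 93/(2*W) (w(W) = (29 + 64)/(W + W) = 93/((2*W)) = 93*(1/(2*W)) = 93/(2*W))
(X(-96, -3) - 27852)*(w(j(-5)) + 5212) = (-1*(-96) - 27852)*((93/2)/1 + 5212) = (96 - 27852)*((93/2)*1 + 5212) = -27756*(93/2 + 5212) = -27756*10517/2 = -145954926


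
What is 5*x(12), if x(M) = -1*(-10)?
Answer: 50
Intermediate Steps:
x(M) = 10
5*x(12) = 5*10 = 50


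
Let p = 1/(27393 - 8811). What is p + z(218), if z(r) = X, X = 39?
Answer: 724699/18582 ≈ 39.000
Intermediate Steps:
p = 1/18582 ≈ 5.3816e-5
z(r) = 39
p + z(218) = 1/18582 + 39 = 724699/18582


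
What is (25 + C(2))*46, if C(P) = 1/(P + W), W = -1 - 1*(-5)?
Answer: 3473/3 ≈ 1157.7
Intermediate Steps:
W = 4 (W = -1 + 5 = 4)
C(P) = 1/(4 + P) (C(P) = 1/(P + 4) = 1/(4 + P))
(25 + C(2))*46 = (25 + 1/(4 + 2))*46 = (25 + 1/6)*46 = (25 + ⅙)*46 = (151/6)*46 = 3473/3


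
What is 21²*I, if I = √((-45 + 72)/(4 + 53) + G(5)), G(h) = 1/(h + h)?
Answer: 441*√20710/190 ≈ 334.02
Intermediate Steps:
G(h) = 1/(2*h)
I = √20710/190 (I = √((-45 + 72)/(4 + 53) + (½)/5) = √(27/57 + (½)*(⅕)) = √(27*(1/57) + ⅒) = √(9/19 + ⅒) = √(109/190) = √20710/190 ≈ 0.75742)
21²*I = 21²*(√20710/190) = 441*(√20710/190) = 441*√20710/190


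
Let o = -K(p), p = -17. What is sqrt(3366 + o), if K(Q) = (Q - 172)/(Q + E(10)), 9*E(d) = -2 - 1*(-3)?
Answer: 3*sqrt(2153042)/76 ≈ 57.921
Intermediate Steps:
E(d) = 1/9 (E(d) = (-2 - 1*(-3))/9 = (-2 + 3)/9 = (1/9)*1 = 1/9)
K(Q) = (-172 + Q)/(1/9 + Q) (K(Q) = (Q - 172)/(Q + 1/9) = (-172 + Q)/(1/9 + Q))
o = -1701/152 (o = -9*(-172 - 17)/(1 + 9*(-17)) = -9*(-189)/(1 - 153) = -9*(-189)/(-152) = -9*(-1)*(-189)/152 = -1*1701/152 = -1701/152 ≈ -11.191)
sqrt(3366 + o) = sqrt(3366 - 1701/152) = sqrt(509931/152) = 3*sqrt(2153042)/76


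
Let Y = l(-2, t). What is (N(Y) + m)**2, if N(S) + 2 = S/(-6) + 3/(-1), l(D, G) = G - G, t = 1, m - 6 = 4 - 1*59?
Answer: 2916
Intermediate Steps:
m = -49 (m = 6 + (4 - 1*59) = 6 + (4 - 59) = 6 - 55 = -49)
l(D, G) = 0
Y = 0
N(S) = -5 - S/6 (N(S) = -2 + (S/(-6) + 3/(-1)) = -2 + (S*(-1/6) + 3*(-1)) = -2 + (-S/6 - 3) = -2 + (-3 - S/6) = -5 - S/6)
(N(Y) + m)**2 = ((-5 - 1/6*0) - 49)**2 = ((-5 + 0) - 49)**2 = (-5 - 49)**2 = (-54)**2 = 2916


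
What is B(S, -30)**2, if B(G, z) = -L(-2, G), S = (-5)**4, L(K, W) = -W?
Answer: 390625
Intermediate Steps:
S = 625
B(G, z) = G (B(G, z) = -(-1)*G = G)
B(S, -30)**2 = 625**2 = 390625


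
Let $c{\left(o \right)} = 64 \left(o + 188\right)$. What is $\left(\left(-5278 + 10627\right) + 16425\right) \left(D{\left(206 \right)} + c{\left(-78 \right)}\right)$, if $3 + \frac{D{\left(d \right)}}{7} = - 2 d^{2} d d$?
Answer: $-548952812936550$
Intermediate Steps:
$c{\left(o \right)} = 12032 + 64 o$ ($c{\left(o \right)} = 64 \left(188 + o\right) = 12032 + 64 o$)
$D{\left(d \right)} = -21 - 14 d^{4}$ ($D{\left(d \right)} = -21 + 7 - 2 d^{2} d d = -21 + 7 - 2 d^{3} d = -21 + 7 \left(- 2 d^{4}\right) = -21 - 14 d^{4}$)
$\left(\left(-5278 + 10627\right) + 16425\right) \left(D{\left(206 \right)} + c{\left(-78 \right)}\right) = \left(\left(-5278 + 10627\right) + 16425\right) \left(\left(-21 - 14 \cdot 206^{4}\right) + \left(12032 + 64 \left(-78\right)\right)\right) = \left(5349 + 16425\right) \left(\left(-21 - 25211397344\right) + \left(12032 - 4992\right)\right) = 21774 \left(\left(-21 - 25211397344\right) + 7040\right) = 21774 \left(-25211397365 + 7040\right) = 21774 \left(-25211390325\right) = -548952812936550$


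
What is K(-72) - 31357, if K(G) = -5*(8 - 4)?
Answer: -31377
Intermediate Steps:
K(G) = -20 (K(G) = -5*4 = -20)
K(-72) - 31357 = -20 - 31357 = -31377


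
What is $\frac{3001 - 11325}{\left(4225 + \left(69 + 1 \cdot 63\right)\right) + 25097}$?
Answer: $- \frac{4162}{14727} \approx -0.28261$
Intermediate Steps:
$\frac{3001 - 11325}{\left(4225 + \left(69 + 1 \cdot 63\right)\right) + 25097} = - \frac{8324}{\left(4225 + \left(69 + 63\right)\right) + 25097} = - \frac{8324}{\left(4225 + 132\right) + 25097} = - \frac{8324}{4357 + 25097} = - \frac{8324}{29454} = \left(-8324\right) \frac{1}{29454} = - \frac{4162}{14727}$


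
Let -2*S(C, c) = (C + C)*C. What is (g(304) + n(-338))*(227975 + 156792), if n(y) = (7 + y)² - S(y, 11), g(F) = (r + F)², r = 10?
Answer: 124049265567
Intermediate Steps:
S(C, c) = -C² (S(C, c) = -(C + C)*C/2 = -2*C*C/2 = -C²)
g(F) = (10 + F)²
n(y) = y² + (7 + y)² (n(y) = (7 + y)² - (-1)*y² = (7 + y)² + y² = y² + (7 + y)²)
(g(304) + n(-338))*(227975 + 156792) = ((10 + 304)² + ((-338)² + (7 - 338)²))*(227975 + 156792) = (314² + (114244 + (-331)²))*384767 = (98596 + (114244 + 109561))*384767 = (98596 + 223805)*384767 = 322401*384767 = 124049265567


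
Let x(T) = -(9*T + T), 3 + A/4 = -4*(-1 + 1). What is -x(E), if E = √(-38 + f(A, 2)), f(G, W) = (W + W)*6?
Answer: 10*I*√14 ≈ 37.417*I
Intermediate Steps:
A = -12 (A = -12 + 4*(-4*(-1 + 1)) = -12 + 4*(-4*0) = -12 + 4*0 = -12 + 0 = -12)
f(G, W) = 12*W (f(G, W) = (2*W)*6 = 12*W)
E = I*√14 (E = √(-38 + 12*2) = √(-38 + 24) = √(-14) = I*√14 ≈ 3.7417*I)
x(T) = -10*T
-x(E) = -(-10)*I*√14 = 10*I*√14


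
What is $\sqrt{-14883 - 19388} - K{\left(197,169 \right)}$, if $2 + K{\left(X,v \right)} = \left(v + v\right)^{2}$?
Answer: $-114242 + i \sqrt{34271} \approx -1.1424 \cdot 10^{5} + 185.12 i$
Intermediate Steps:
$K{\left(X,v \right)} = -2 + 4 v^{2}$ ($K{\left(X,v \right)} = -2 + \left(v + v\right)^{2} = -2 + \left(2 v\right)^{2} = -2 + 4 v^{2}$)
$\sqrt{-14883 - 19388} - K{\left(197,169 \right)} = \sqrt{-14883 - 19388} - \left(-2 + 4 \cdot 169^{2}\right) = \sqrt{-34271} - \left(-2 + 4 \cdot 28561\right) = i \sqrt{34271} - \left(-2 + 114244\right) = i \sqrt{34271} - 114242 = -114242 + i \sqrt{34271}$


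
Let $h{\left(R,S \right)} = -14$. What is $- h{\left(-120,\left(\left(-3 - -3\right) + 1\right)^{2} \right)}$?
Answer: $14$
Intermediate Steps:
$- h{\left(-120,\left(\left(-3 - -3\right) + 1\right)^{2} \right)} = \left(-1\right) \left(-14\right) = 14$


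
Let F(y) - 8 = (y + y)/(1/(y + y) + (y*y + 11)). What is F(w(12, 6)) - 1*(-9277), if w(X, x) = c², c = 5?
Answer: 295274785/31801 ≈ 9285.1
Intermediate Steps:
w(X, x) = 25 (w(X, x) = 5² = 25)
F(y) = 8 + 2*y/(11 + y² + 1/(2*y)) (F(y) = 8 + (y + y)/(1/(y + y) + (y*y + 11)) = 8 + (2*y)/(1/(2*y) + (y² + 11)) = 8 + (2*y)/(1/(2*y) + (11 + y²)) = 8 + (2*y)/(11 + y² + 1/(2*y)) = 8 + 2*y/(11 + y² + 1/(2*y)))
F(w(12, 6)) - 1*(-9277) = 4*(2 + 25² + 4*25³ + 44*25)/(1 + 2*25³ + 22*25) - 1*(-9277) = 4*(2 + 625 + 4*15625 + 1100)/(1 + 2*15625 + 550) + 9277 = 4*(2 + 625 + 62500 + 1100)/(1 + 31250 + 550) + 9277 = 4*64227/31801 + 9277 = 4*(1/31801)*64227 + 9277 = 256908/31801 + 9277 = 295274785/31801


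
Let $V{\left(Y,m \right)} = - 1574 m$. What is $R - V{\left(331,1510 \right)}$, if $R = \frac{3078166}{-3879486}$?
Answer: $\frac{354635633749}{149211} \approx 2.3767 \cdot 10^{6}$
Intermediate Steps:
$R = - \frac{118391}{149211}$ ($R = 3078166 \left(- \frac{1}{3879486}\right) = - \frac{118391}{149211} \approx -0.79345$)
$R - V{\left(331,1510 \right)} = - \frac{118391}{149211} - \left(-1574\right) 1510 = - \frac{118391}{149211} - -2376740 = - \frac{118391}{149211} + 2376740 = \frac{354635633749}{149211}$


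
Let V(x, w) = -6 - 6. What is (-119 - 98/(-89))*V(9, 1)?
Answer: 125916/89 ≈ 1414.8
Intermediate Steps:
V(x, w) = -12
(-119 - 98/(-89))*V(9, 1) = (-119 - 98/(-89))*(-12) = (-119 - 98*(-1/89))*(-12) = (-119 + 98/89)*(-12) = -10493/89*(-12) = 125916/89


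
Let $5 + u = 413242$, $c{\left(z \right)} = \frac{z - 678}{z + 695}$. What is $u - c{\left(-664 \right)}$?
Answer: $\frac{12811689}{31} \approx 4.1328 \cdot 10^{5}$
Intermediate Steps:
$c{\left(z \right)} = \frac{-678 + z}{695 + z}$
$u = 413237$ ($u = -5 + 413242 = 413237$)
$u - c{\left(-664 \right)} = 413237 - \frac{-678 - 664}{695 - 664} = 413237 - \frac{1}{31} \left(-1342\right) = 413237 - - \frac{1342}{31} = 413237 + \frac{1342}{31} = \frac{12811689}{31}$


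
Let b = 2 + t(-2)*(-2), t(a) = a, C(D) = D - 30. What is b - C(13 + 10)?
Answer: 13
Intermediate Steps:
C(D) = -30 + D
b = 6 (b = 2 - 2*(-2) = 2 + 4 = 6)
b - C(13 + 10) = 6 - (-30 + (13 + 10)) = 6 - (-30 + 23) = 6 - 1*(-7) = 6 + 7 = 13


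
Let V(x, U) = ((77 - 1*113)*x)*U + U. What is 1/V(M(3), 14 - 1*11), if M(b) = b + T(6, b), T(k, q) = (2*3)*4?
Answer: -1/2913 ≈ -0.00034329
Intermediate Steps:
T(k, q) = 24 (T(k, q) = 6*4 = 24)
M(b) = 24 + b (M(b) = b + 24 = 24 + b)
V(x, U) = U - 36*U*x (V(x, U) = ((77 - 113)*x)*U + U = (-36*x)*U + U = -36*U*x + U = U - 36*U*x)
1/V(M(3), 14 - 1*11) = 1/((14 - 1*11)*(1 - 36*(24 + 3))) = 1/((14 - 11)*(1 - 36*27)) = 1/(3*(1 - 972)) = 1/(3*(-971)) = 1/(-2913) = -1/2913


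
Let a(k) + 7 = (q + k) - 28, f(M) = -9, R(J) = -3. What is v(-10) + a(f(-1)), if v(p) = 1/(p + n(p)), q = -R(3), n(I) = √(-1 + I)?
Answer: -4561/111 - I*√11/111 ≈ -41.09 - 0.02988*I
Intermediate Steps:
q = 3 (q = -1*(-3) = 3)
v(p) = 1/(p + √(-1 + p))
a(k) = -32 + k (a(k) = -7 + ((3 + k) - 28) = -7 + (-25 + k) = -32 + k)
v(-10) + a(f(-1)) = 1/(-10 + √(-1 - 10)) + (-32 - 9) = 1/(-10 + √(-11)) - 41 = 1/(-10 + I*√11) - 41 = -41 + 1/(-10 + I*√11)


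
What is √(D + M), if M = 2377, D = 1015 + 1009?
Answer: 3*√489 ≈ 66.340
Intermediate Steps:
D = 2024
√(D + M) = √(2024 + 2377) = √4401 = 3*√489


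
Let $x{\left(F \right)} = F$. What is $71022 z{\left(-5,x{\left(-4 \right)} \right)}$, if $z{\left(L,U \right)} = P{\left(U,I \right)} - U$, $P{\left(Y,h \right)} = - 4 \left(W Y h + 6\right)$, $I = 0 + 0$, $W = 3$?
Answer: $-1420440$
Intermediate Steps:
$I = 0$
$P{\left(Y,h \right)} = -24 - 12 Y h$ ($P{\left(Y,h \right)} = - 4 \left(3 Y h + 6\right) = - 4 \left(6 + 3 Y h\right) = -24 - 12 Y h$)
$z{\left(L,U \right)} = -24 - U$ ($z{\left(L,U \right)} = \left(-24 - 12 U 0\right) - U = \left(-24 + 0\right) - U = -24 - U$)
$71022 z{\left(-5,x{\left(-4 \right)} \right)} = 71022 \left(-24 - -4\right) = 71022 \left(-24 + 4\right) = 71022 \left(-20\right) = -1420440$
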